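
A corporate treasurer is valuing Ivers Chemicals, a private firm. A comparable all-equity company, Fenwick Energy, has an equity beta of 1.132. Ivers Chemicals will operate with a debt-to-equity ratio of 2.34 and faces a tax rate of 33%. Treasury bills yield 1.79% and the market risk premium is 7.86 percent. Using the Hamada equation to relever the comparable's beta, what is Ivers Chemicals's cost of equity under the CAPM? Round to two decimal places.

β_L = β_U × [1 + (1 − t)(D/E)] = 1.132 × [1 + (1 − 0.33) × 2.34]
    = 1.132 × [1 + 0.67 × 2.34] = 1.132 × 2.5678 = 2.9067
E(R) = R_f + β_L × MRP = 1.79% + 2.9067 × 7.86% = 24.64%

24.64%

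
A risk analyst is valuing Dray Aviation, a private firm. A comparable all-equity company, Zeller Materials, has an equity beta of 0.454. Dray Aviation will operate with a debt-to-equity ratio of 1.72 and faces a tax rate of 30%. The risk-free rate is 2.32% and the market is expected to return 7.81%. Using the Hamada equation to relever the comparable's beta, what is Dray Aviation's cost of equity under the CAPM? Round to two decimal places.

β_L = β_U × [1 + (1 − t)(D/E)] = 0.454 × [1 + (1 − 0.30) × 1.72]
    = 0.454 × [1 + 0.70 × 1.72] = 0.454 × 2.2040 = 1.0006
MRP = 7.81% − 2.32% = 5.49%
E(R) = R_f + β_L × MRP = 2.32% + 1.0006 × 5.49% = 7.81%

7.81%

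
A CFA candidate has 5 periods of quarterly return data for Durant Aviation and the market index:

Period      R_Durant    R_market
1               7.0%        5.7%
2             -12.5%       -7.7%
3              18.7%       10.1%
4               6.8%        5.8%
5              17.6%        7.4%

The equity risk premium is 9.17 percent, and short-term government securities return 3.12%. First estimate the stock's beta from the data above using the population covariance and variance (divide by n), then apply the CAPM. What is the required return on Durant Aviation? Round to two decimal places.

19.14%

Mean R_i = (7.0 − 12.5 + 18.7 + 6.8 + 17.6) / 5 = 7.5200%
Mean R_m = (5.7 − 7.7 + 10.1 + 5.8 + 7.4) / 5 = 4.2600%
Σ(R_i − R̄_i)(R_m − R̄_m) = 334.5240  ⇒  Cov = 334.5240 / 5 = 66.9048
Σ(R_m − R̄_m)² = 191.4520  ⇒  Var(R_m) = 191.4520 / 5 = 38.2904
β = Cov / Var(R_m) = 66.9048 / 38.2904 = 1.7473
E(R) = R_f + β × MRP = 3.12% + 1.7473 × 9.17% = 19.14%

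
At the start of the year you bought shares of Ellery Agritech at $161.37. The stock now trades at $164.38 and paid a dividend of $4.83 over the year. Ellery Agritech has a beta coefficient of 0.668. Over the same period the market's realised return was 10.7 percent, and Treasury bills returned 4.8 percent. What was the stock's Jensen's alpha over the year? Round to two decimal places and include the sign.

-3.88%

Realised HPR = (P1 + D1 − P0) / P0 = (164.38 + 4.83 − 161.37) / 161.37 = 7.84 / 161.37 = 4.8584%
MRP = 10.7% − 4.8% = 5.90%
CAPM required = R_f + β·MRP = 4.8% + 0.668 × 5.9% = 8.7412%
α = realised − required = 4.8584% − 8.7412% = -3.88%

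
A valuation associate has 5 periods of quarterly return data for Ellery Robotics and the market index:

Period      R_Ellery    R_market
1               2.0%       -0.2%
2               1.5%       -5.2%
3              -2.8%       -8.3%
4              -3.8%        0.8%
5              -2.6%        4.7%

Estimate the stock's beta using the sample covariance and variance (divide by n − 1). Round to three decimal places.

Mean R_i = (2.0 + 1.5 − 2.8 − 3.8 − 2.6) / 5 = -1.1400%
Mean R_m = (-0.2 − 5.2 − 8.3 + 0.8 + 4.7) / 5 = -1.6400%
Σ(R_i − R̄_i)(R_m − R̄_m) = -9.5680  ⇒  Cov = -9.5680 / 4 = -2.3920
Σ(R_m − R̄_m)² = 105.2520  ⇒  Var(R_m) = 105.2520 / 4 = 26.3130
β = Cov / Var(R_m) = -2.3920 / 26.3130 = -0.0909

-0.091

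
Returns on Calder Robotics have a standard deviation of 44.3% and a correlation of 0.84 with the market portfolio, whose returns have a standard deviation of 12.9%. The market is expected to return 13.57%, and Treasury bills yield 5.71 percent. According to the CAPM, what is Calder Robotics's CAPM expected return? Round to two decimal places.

28.38%

β = ρ × σ_i / σ_m = 0.84 × 44.3% / 12.9% = 2.8847
MRP = 13.57% − 5.71% = 7.86%
E(R) = 5.71% + 2.8847 × 7.86% = 28.38%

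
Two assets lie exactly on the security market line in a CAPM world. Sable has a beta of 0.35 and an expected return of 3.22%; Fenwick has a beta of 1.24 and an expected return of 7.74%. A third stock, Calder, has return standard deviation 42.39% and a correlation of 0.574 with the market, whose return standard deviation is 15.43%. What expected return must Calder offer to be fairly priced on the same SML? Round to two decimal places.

MRP = (7.74% − 3.22%) / (1.24 − 0.35) = 5.0787%
R_f = 3.22% − 0.35 × 5.0787% = 1.4425%
β_Calder = ρ·σ_i/σ_m = 0.574 × 42.39 / 15.43 = 1.5769
E(R_Calder) = R_f + β × MRP = 1.4425% + 1.5769 × 5.0787% = 9.45%

9.45%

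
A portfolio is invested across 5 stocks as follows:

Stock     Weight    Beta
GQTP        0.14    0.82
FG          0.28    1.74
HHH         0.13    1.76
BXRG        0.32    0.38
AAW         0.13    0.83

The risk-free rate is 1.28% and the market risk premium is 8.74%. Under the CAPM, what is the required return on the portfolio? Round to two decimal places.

10.55%

β_P = Σ w_i β_i = 0.14×0.82 + 0.28×1.74 + 0.13×1.76 + 0.32×0.38 + 0.13×0.83 = 1.0603
E(R_P) = R_f + β_P × MRP = 1.28% + 1.0603 × 8.74% = 10.55%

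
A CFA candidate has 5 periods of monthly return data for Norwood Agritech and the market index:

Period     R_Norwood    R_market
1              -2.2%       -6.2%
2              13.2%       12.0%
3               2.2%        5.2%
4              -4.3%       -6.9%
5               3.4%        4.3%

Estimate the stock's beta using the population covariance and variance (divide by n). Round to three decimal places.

Mean R_i = (-2.2 + 13.2 + 2.2 − 4.3 + 3.4) / 5 = 2.4600%
Mean R_m = (-6.2 + 12.0 + 5.2 − 6.9 + 4.3) / 5 = 1.6800%
Σ(R_i − R̄_i)(R_m − R̄_m) = 207.1060  ⇒  Cov = 207.1060 / 5 = 41.4212
Σ(R_m − R̄_m)² = 261.4680  ⇒  Var(R_m) = 261.4680 / 5 = 52.2936
β = Cov / Var(R_m) = 41.4212 / 52.2936 = 0.7921

0.792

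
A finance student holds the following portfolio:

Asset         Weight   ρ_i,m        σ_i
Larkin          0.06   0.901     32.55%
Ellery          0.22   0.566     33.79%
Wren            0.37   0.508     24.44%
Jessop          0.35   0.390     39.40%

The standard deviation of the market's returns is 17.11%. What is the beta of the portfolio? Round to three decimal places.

0.932

β_Larkin = 0.901 × 32.55% / 17.11% = 1.7141
β_Ellery = 0.566 × 33.79% / 17.11% = 1.1178
β_Wren = 0.508 × 24.44% / 17.11% = 0.7256
β_Jessop = 0.390 × 39.40% / 17.11% = 0.8981
β_P = Σ w_i β_i = 0.06×1.7141 + 0.22×1.1178 + 0.37×0.7256 + 0.35×0.8981 = 0.9316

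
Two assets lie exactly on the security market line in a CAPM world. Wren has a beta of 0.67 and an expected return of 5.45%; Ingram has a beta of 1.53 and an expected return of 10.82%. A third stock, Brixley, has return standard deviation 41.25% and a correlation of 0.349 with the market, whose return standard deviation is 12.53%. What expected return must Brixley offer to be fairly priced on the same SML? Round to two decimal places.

8.44%

MRP = (10.82% − 5.45%) / (1.53 − 0.67) = 6.2442%
R_f = 5.45% − 0.67 × 6.2442% = 1.2664%
β_Brixley = ρ·σ_i/σ_m = 0.349 × 41.25 / 12.53 = 1.1489
E(R_Brixley) = R_f + β × MRP = 1.2664% + 1.1489 × 6.2442% = 8.44%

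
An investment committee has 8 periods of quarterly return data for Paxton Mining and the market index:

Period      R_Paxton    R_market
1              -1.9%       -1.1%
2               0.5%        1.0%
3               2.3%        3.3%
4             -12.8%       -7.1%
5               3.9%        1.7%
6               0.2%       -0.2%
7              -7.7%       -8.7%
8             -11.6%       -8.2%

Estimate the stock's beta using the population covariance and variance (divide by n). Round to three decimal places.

Mean R_i = (-1.9 + 0.5 + 2.3 − 12.8 + 3.9 + 0.2 − 7.7 − 11.6) / 8 = -3.3875%
Mean R_m = (-1.1 + 1.0 + 3.3 − 7.1 + 1.7 − 0.2 − 8.7 − 8.2) / 8 = -2.4125%
Σ(R_i − R̄_i)(R_m − R̄_m) = 204.3813  ⇒  Cov = 204.3813 / 8 = 25.5477
Σ(R_m − R̄_m)² = 162.8088  ⇒  Var(R_m) = 162.8088 / 8 = 20.3511
β = Cov / Var(R_m) = 25.5477 / 20.3511 = 1.2553

1.255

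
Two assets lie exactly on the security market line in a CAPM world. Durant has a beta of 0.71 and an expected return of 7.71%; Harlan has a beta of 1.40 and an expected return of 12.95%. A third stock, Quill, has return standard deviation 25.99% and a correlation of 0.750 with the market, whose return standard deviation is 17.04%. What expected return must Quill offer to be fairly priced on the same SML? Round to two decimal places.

11.01%

MRP = (12.95% − 7.71%) / (1.40 − 0.71) = 7.5942%
R_f = 7.71% − 0.71 × 7.5942% = 2.3181%
β_Quill = ρ·σ_i/σ_m = 0.750 × 25.99 / 17.04 = 1.1439
E(R_Quill) = R_f + β × MRP = 2.3181% + 1.1439 × 7.5942% = 11.01%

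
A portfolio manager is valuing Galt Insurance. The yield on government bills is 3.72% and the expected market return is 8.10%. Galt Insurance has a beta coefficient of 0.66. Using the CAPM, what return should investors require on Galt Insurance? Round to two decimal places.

Market risk premium = E(R_m) − R_f = 8.10% − 3.72% = 4.38%
E(R) = R_f + β × MRP = 3.72% + 0.66 × 4.38% = 6.61%

6.61%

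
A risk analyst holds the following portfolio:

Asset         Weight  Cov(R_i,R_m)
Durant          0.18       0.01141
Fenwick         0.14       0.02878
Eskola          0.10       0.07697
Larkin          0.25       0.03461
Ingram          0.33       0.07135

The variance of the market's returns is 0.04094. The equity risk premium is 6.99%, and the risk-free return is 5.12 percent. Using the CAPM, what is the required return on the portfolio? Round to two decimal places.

β_Durant = 0.01141 / 0.04094 = 0.2787
β_Fenwick = 0.02878 / 0.04094 = 0.7030
β_Eskola = 0.07697 / 0.04094 = 1.8801
β_Larkin = 0.03461 / 0.04094 = 0.8454
β_Ingram = 0.07135 / 0.04094 = 1.7428
β_P = Σ w_i β_i = 0.18×0.2787 + 0.14×0.7030 + 0.10×1.8801 + 0.25×0.8454 + 0.33×1.7428 = 1.1231
E(R_P) = R_f + β_P × MRP = 5.12% + 1.1231 × 6.99% = 12.97%

12.97%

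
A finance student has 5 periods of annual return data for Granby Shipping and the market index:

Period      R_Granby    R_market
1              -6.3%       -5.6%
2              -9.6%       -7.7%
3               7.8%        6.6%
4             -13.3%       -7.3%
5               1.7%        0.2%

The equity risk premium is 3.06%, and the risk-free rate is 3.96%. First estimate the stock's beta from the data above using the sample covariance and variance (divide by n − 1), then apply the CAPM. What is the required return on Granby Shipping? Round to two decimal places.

8.13%

Mean R_i = (-6.3 − 9.6 + 7.8 − 13.3 + 1.7) / 5 = -3.9400%
Mean R_m = (-5.6 − 7.7 + 6.6 − 7.3 + 0.2) / 5 = -2.7600%
Σ(R_i − R̄_i)(R_m − R̄_m) = 203.7380  ⇒  Cov = 203.7380 / 4 = 50.9345
Σ(R_m − R̄_m)² = 149.4520  ⇒  Var(R_m) = 149.4520 / 4 = 37.3630
β = Cov / Var(R_m) = 50.9345 / 37.3630 = 1.3632
E(R) = R_f + β × MRP = 3.96% + 1.3632 × 3.06% = 8.13%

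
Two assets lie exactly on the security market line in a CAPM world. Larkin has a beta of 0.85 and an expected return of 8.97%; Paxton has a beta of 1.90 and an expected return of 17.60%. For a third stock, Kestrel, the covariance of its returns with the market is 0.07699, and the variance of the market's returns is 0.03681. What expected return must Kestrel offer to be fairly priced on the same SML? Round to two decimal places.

19.17%

MRP = (17.60% − 8.97%) / (1.90 − 0.85) = 8.2190%
R_f = 8.97% − 0.85 × 8.2190% = 1.9839%
β_Kestrel = Cov / Var(R_m) = 0.07699 / 0.03681 = 2.0916
E(R_Kestrel) = R_f + β × MRP = 1.9839% + 2.0916 × 8.2190% = 19.17%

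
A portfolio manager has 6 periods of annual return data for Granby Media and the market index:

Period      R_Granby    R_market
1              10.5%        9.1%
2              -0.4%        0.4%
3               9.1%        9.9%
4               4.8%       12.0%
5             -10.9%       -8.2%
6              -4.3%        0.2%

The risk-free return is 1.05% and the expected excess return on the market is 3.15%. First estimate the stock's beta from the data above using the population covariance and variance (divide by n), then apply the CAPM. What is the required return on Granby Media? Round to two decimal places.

Mean R_i = (10.5 − 0.4 + 9.1 + 4.8 − 10.9 − 4.3) / 6 = 1.4667%
Mean R_m = (9.1 + 0.4 + 9.9 + 12.0 − 8.2 + 0.2) / 6 = 3.9000%
Σ(R_i − R̄_i)(R_m − R̄_m) = 297.2800  ⇒  Cov = 297.2800 / 6 = 49.5467
Σ(R_m − R̄_m)² = 301.0000  ⇒  Var(R_m) = 301.0000 / 6 = 50.1667
β = Cov / Var(R_m) = 49.5467 / 50.1667 = 0.9876
E(R) = R_f + β × MRP = 1.05% + 0.9876 × 3.15% = 4.16%

4.16%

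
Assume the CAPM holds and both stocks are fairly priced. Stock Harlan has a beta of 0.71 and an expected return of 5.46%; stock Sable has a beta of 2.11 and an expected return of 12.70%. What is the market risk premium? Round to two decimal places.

5.17%

Both satisfy E(R) = R_f + β·MRP, so the slope of the SML is
MRP = (12.70% − 5.46%) / (2.11 − 0.71) = 7.24% / 1.40 = 5.1714%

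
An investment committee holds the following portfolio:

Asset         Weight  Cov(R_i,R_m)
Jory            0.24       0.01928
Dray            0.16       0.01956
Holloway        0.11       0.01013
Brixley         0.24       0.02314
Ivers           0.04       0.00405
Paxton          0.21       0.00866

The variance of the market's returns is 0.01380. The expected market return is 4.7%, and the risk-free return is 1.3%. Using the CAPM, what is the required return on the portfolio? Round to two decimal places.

5.34%

β_Jory = 0.01928 / 0.01380 = 1.3971
β_Dray = 0.01956 / 0.01380 = 1.4174
β_Holloway = 0.01013 / 0.01380 = 0.7341
β_Brixley = 0.02314 / 0.01380 = 1.6768
β_Ivers = 0.00405 / 0.01380 = 0.2935
β_Paxton = 0.00866 / 0.01380 = 0.6275
β_P = Σ w_i β_i = 0.24×1.3971 + 0.16×1.4174 + 0.11×0.7341 + 0.24×1.6768 + 0.04×0.2935 + 0.21×0.6275 = 1.1888
MRP = 4.7% − 1.3% = 3.40%
E(R_P) = R_f + β_P × MRP = 1.3% + 1.1888 × 3.4% = 5.34%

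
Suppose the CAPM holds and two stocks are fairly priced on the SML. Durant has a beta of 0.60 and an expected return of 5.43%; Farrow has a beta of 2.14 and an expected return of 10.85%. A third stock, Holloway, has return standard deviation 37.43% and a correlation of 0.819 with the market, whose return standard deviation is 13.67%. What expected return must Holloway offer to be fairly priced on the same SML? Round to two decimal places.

11.21%

MRP = (10.85% − 5.43%) / (2.14 − 0.60) = 3.5195%
R_f = 5.43% − 0.60 × 3.5195% = 3.3183%
β_Holloway = ρ·σ_i/σ_m = 0.819 × 37.43 / 13.67 = 2.2425
E(R_Holloway) = R_f + β × MRP = 3.3183% + 2.2425 × 3.5195% = 11.21%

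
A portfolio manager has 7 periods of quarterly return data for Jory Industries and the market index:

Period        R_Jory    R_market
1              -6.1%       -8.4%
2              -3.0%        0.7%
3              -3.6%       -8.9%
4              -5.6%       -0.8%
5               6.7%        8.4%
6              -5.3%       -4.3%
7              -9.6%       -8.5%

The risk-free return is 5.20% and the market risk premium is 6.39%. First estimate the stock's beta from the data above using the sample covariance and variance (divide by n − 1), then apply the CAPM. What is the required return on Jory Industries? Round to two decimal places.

9.48%

Mean R_i = (-6.1 − 3.0 − 3.6 − 5.6 + 6.7 − 5.3 − 9.6) / 7 = -3.7857%
Mean R_m = (-8.4 + 0.7 − 8.9 − 0.8 + 8.4 − 4.3 − 8.5) / 7 = -3.1143%
Σ(R_i − R̄_i)(R_m − R̄_m) = 163.8014  ⇒  Cov = 163.8014 / 6 = 27.3002
Σ(R_m − R̄_m)² = 244.3086  ⇒  Var(R_m) = 244.3086 / 6 = 40.7181
β = Cov / Var(R_m) = 27.3002 / 40.7181 = 0.6705
E(R) = R_f + β × MRP = 5.20% + 0.6705 × 6.39% = 9.48%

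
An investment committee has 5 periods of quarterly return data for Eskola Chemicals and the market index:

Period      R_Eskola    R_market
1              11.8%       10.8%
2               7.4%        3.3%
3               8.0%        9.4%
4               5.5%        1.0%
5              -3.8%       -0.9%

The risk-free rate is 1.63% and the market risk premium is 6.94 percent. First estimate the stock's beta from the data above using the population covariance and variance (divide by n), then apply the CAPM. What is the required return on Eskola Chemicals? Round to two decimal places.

8.13%

Mean R_i = (11.8 + 7.4 + 8.0 + 5.5 − 3.8) / 5 = 5.7800%
Mean R_m = (10.8 + 3.3 + 9.4 + 1.0 − 0.9) / 5 = 4.7200%
Σ(R_i − R̄_i)(R_m − R̄_m) = 99.5720  ⇒  Cov = 99.5720 / 5 = 19.9144
Σ(R_m − R̄_m)² = 106.3080  ⇒  Var(R_m) = 106.3080 / 5 = 21.2616
β = Cov / Var(R_m) = 19.9144 / 21.2616 = 0.9366
E(R) = R_f + β × MRP = 1.63% + 0.9366 × 6.94% = 8.13%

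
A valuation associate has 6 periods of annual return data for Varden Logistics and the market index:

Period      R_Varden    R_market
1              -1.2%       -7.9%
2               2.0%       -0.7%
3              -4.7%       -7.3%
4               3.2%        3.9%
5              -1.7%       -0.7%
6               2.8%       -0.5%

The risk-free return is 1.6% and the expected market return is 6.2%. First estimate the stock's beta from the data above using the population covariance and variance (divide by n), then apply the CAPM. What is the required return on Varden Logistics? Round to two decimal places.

Mean R_i = (-1.2 + 2.0 − 4.7 + 3.2 − 1.7 + 2.8) / 6 = 0.0667%
Mean R_m = (-7.9 − 0.7 − 7.3 + 3.9 − 0.7 − 0.5) / 6 = -2.2000%
Σ(R_i − R̄_i)(R_m − R̄_m) = 55.5400  ⇒  Cov = 55.5400 / 6 = 9.2567
Σ(R_m − R̄_m)² = 103.1000  ⇒  Var(R_m) = 103.1000 / 6 = 17.1833
β = Cov / Var(R_m) = 9.2567 / 17.1833 = 0.5387
MRP = 6.2% − 1.6% = 4.60%
E(R) = R_f + β × MRP = 1.6% + 0.5387 × 4.6% = 4.08%

4.08%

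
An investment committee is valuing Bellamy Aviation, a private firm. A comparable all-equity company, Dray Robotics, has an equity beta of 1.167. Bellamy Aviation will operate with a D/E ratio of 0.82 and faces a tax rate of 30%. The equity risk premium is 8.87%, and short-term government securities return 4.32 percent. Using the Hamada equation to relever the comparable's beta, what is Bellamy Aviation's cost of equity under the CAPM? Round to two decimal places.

20.61%

β_L = β_U × [1 + (1 − t)(D/E)] = 1.167 × [1 + (1 − 0.30) × 0.82]
    = 1.167 × [1 + 0.70 × 0.82] = 1.167 × 1.5740 = 1.8369
E(R) = R_f + β_L × MRP = 4.32% + 1.8369 × 8.87% = 20.61%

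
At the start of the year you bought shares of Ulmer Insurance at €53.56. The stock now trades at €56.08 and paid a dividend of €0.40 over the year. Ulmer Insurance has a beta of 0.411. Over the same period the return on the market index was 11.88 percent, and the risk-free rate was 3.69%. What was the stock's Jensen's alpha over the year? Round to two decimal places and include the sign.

Realised HPR = (P1 + D1 − P0) / P0 = (56.08 + 0.40 − 53.56) / 53.56 = 2.92 / 53.56 = 5.4518%
MRP = 11.88% − 3.69% = 8.19%
CAPM required = R_f + β·MRP = 3.69% + 0.411 × 8.19% = 7.05609%
α = realised − required = 5.4518% − 7.05609% = -1.60%

-1.60%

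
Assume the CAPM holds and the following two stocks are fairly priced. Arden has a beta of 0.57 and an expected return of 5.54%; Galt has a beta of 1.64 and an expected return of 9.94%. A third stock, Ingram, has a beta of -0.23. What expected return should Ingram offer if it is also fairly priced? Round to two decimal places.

MRP (SML slope) = (9.94% − 5.54%) / (1.64 − 0.57) = 4.40% / 1.07 = 4.1121%
R_f (intercept) = 5.54% − 0.57 × 4.1121% = 3.1961%
E(R_Ingram) = R_f + β × MRP = 3.1961% + -0.23 × 4.1121% = 2.25%

2.25%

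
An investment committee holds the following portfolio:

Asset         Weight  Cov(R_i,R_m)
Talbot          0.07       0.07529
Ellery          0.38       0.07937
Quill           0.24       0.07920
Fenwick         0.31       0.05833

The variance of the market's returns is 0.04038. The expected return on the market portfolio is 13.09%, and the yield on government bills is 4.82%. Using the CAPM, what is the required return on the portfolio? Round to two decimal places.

19.67%

β_Talbot = 0.07529 / 0.04038 = 1.8645
β_Ellery = 0.07937 / 0.04038 = 1.9656
β_Quill = 0.07920 / 0.04038 = 1.9614
β_Fenwick = 0.05833 / 0.04038 = 1.4445
β_P = Σ w_i β_i = 0.07×1.8645 + 0.38×1.9656 + 0.24×1.9614 + 0.31×1.4445 = 1.7960
MRP = 13.09% − 4.82% = 8.27%
E(R_P) = R_f + β_P × MRP = 4.82% + 1.7960 × 8.27% = 19.67%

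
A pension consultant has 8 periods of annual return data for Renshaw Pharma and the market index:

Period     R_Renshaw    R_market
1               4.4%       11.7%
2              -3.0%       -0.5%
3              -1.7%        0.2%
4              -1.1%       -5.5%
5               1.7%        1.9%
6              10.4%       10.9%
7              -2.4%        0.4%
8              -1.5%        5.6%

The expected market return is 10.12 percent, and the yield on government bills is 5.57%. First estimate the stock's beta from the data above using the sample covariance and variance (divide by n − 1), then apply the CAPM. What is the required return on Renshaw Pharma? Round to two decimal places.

8.26%

Mean R_i = (4.4 − 3.0 − 1.7 − 1.1 + 1.7 + 10.4 − 2.4 − 1.5) / 8 = 0.8500%
Mean R_m = (11.7 − 0.5 + 0.2 − 5.5 + 1.9 + 10.9 + 0.4 + 5.6) / 8 = 3.0875%
Σ(R_i − R̄_i)(R_m − R̄_m) = 144.9250  ⇒  Cov = 144.9250 / 7 = 20.7036
Σ(R_m − R̄_m)² = 245.1088  ⇒  Var(R_m) = 245.1088 / 7 = 35.0155
β = Cov / Var(R_m) = 20.7036 / 35.0155 = 0.5913
MRP = 10.12% − 5.57% = 4.55%
E(R) = R_f + β × MRP = 5.57% + 0.5913 × 4.55% = 8.26%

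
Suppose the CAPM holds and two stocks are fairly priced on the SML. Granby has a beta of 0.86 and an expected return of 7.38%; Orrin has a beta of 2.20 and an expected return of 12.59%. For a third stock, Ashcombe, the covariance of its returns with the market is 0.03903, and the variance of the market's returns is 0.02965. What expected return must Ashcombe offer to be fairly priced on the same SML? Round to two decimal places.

MRP = (12.59% − 7.38%) / (2.20 − 0.86) = 3.8881%
R_f = 7.38% − 0.86 × 3.8881% = 4.0362%
β_Ashcombe = Cov / Var(R_m) = 0.03903 / 0.02965 = 1.3164
E(R_Ashcombe) = R_f + β × MRP = 4.0362% + 1.3164 × 3.8881% = 9.15%

9.15%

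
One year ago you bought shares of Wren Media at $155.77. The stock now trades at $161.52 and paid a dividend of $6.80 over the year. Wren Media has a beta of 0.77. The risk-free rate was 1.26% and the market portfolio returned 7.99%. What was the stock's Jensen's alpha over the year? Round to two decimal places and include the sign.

+1.61%

Realised HPR = (P1 + D1 − P0) / P0 = (161.52 + 6.80 − 155.77) / 155.77 = 12.55 / 155.77 = 8.0568%
MRP = 7.99% − 1.26% = 6.73%
CAPM required = R_f + β·MRP = 1.26% + 0.77 × 6.73% = 6.4421%
α = realised − required = 8.0568% − 6.4421% = +1.61%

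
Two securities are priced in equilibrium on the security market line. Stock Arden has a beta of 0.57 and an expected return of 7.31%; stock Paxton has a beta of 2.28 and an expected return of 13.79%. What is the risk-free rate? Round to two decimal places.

Both satisfy E(R) = R_f + β·MRP, so the slope of the SML is
MRP = (13.79% − 7.31%) / (2.28 − 0.57) = 6.48% / 1.71 = 3.7895%
R_f = E(R_Arden) − β_Arden·MRP = 7.31% − 0.57 × 3.7895% = 5.1500%

5.15%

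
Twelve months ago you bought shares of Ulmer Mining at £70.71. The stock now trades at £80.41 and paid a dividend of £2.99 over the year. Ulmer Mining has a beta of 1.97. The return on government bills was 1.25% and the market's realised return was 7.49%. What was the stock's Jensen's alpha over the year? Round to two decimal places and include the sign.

Realised HPR = (P1 + D1 − P0) / P0 = (80.41 + 2.99 − 70.71) / 70.71 = 12.69 / 70.71 = 17.9465%
MRP = 7.49% − 1.25% = 6.24%
CAPM required = R_f + β·MRP = 1.25% + 1.97 × 6.24% = 13.5428%
α = realised − required = 17.9465% − 13.5428% = +4.40%

+4.40%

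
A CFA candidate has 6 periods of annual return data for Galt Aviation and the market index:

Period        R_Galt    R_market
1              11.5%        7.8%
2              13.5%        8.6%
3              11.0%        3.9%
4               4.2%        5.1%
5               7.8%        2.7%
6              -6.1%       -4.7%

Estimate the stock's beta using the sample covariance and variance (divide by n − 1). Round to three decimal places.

Mean R_i = (11.5 + 13.5 + 11.0 + 4.2 + 7.8 − 6.1) / 6 = 6.9833%
Mean R_m = (7.8 + 8.6 + 3.9 + 5.1 + 2.7 − 4.7) / 6 = 3.9000%
Σ(R_i − R̄_i)(R_m − R̄_m) = 156.4400  ⇒  Cov = 156.4400 / 5 = 31.2880
Σ(R_m − R̄_m)² = 114.1400  ⇒  Var(R_m) = 114.1400 / 5 = 22.8280
β = Cov / Var(R_m) = 31.2880 / 22.8280 = 1.3706

1.371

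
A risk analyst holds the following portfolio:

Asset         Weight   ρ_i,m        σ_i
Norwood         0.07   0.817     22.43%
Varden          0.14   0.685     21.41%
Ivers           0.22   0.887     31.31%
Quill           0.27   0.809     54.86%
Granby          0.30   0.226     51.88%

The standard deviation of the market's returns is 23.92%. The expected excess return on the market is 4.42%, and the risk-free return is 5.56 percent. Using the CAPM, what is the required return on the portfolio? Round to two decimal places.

β_Norwood = 0.817 × 22.43% / 23.92% = 0.7661
β_Varden = 0.685 × 21.41% / 23.92% = 0.6131
β_Ivers = 0.887 × 31.31% / 23.92% = 1.1610
β_Quill = 0.809 × 54.86% / 23.92% = 1.8554
β_Granby = 0.226 × 51.88% / 23.92% = 0.4902
β_P = Σ w_i β_i = 0.07×0.7661 + 0.14×0.6131 + 0.22×1.1610 + 0.27×1.8554 + 0.30×0.4902 = 1.0429
E(R_P) = R_f + β_P × MRP = 5.56% + 1.0429 × 4.42% = 10.17%

10.17%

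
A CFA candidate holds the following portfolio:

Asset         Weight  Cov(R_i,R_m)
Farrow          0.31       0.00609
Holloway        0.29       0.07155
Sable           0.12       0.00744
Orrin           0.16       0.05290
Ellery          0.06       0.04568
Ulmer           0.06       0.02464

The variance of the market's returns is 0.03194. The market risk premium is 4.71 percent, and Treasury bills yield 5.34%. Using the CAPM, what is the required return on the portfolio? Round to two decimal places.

10.68%

β_Farrow = 0.00609 / 0.03194 = 0.1907
β_Holloway = 0.07155 / 0.03194 = 2.2401
β_Sable = 0.00744 / 0.03194 = 0.2329
β_Orrin = 0.05290 / 0.03194 = 1.6562
β_Ellery = 0.04568 / 0.03194 = 1.4302
β_Ulmer = 0.02464 / 0.03194 = 0.7714
β_P = Σ w_i β_i = 0.31×0.1907 + 0.29×2.2401 + 0.12×0.2329 + 0.16×1.6562 + 0.06×1.4302 + 0.06×0.7714 = 1.1338
E(R_P) = R_f + β_P × MRP = 5.34% + 1.1338 × 4.71% = 10.68%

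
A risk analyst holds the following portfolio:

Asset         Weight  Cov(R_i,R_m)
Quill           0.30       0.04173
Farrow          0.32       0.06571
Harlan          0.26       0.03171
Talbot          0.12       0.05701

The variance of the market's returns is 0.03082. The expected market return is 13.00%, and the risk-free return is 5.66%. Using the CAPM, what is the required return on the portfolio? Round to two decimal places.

β_Quill = 0.04173 / 0.03082 = 1.3540
β_Farrow = 0.06571 / 0.03082 = 2.1321
β_Harlan = 0.03171 / 0.03082 = 1.0289
β_Talbot = 0.05701 / 0.03082 = 1.8498
β_P = Σ w_i β_i = 0.30×1.3540 + 0.32×2.1321 + 0.26×1.0289 + 0.12×1.8498 = 1.5780
MRP = 13.00% − 5.66% = 7.34%
E(R_P) = R_f + β_P × MRP = 5.66% + 1.5780 × 7.34% = 17.24%

17.24%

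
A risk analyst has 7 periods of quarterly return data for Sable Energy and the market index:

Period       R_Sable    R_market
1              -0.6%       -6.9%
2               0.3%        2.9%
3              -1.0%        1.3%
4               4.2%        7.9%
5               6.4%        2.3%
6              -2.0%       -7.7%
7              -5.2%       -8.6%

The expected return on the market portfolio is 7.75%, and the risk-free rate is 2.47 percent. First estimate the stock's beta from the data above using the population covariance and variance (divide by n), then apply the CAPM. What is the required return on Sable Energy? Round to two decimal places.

Mean R_i = (-0.6 + 0.3 − 1.0 + 4.2 + 6.4 − 2.0 − 5.2) / 7 = 0.3000%
Mean R_m = (-6.9 + 2.9 + 1.3 + 7.9 + 2.3 − 7.7 − 8.6) / 7 = -1.2571%
Σ(R_i − R̄_i)(R_m − R̄_m) = 114.3700  ⇒  Cov = 114.3700 / 7 = 16.3386
Σ(R_m − R̄_m)² = 247.5971  ⇒  Var(R_m) = 247.5971 / 7 = 35.3710
β = Cov / Var(R_m) = 16.3386 / 35.3710 = 0.4619
MRP = 7.75% − 2.47% = 5.28%
E(R) = R_f + β × MRP = 2.47% + 0.4619 × 5.28% = 4.91%

4.91%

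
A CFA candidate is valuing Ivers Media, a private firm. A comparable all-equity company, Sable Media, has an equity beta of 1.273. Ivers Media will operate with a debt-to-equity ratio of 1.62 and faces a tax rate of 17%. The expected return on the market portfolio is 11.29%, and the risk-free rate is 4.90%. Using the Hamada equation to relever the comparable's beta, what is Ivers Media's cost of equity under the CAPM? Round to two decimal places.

23.97%

β_L = β_U × [1 + (1 − t)(D/E)] = 1.273 × [1 + (1 − 0.17) × 1.62]
    = 1.273 × [1 + 0.83 × 1.62] = 1.273 × 2.3446 = 2.9847
MRP = 11.29% − 4.90% = 6.39%
E(R) = R_f + β_L × MRP = 4.90% + 2.9847 × 6.39% = 23.97%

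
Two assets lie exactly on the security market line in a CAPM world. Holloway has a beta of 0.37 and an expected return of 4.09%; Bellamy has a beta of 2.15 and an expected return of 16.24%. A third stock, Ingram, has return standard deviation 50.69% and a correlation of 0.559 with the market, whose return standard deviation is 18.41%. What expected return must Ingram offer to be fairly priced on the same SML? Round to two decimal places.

12.07%

MRP = (16.24% − 4.09%) / (2.15 − 0.37) = 6.8258%
R_f = 4.09% − 0.37 × 6.8258% = 1.5645%
β_Ingram = ρ·σ_i/σ_m = 0.559 × 50.69 / 18.41 = 1.5391
E(R_Ingram) = R_f + β × MRP = 1.5645% + 1.5391 × 6.8258% = 12.07%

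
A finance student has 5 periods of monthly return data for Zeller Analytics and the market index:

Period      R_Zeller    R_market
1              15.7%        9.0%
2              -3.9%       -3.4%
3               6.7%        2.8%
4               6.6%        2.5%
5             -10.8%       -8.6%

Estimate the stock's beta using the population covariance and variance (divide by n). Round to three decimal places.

1.538

Mean R_i = (15.7 − 3.9 + 6.7 + 6.6 − 10.8) / 5 = 2.8600%
Mean R_m = (9.0 − 3.4 + 2.8 + 2.5 − 8.6) / 5 = 0.4600%
Σ(R_i − R̄_i)(R_m − R̄_m) = 276.1220  ⇒  Cov = 276.1220 / 5 = 55.2244
Σ(R_m − R̄_m)² = 179.5520  ⇒  Var(R_m) = 179.5520 / 5 = 35.9104
β = Cov / Var(R_m) = 55.2244 / 35.9104 = 1.5378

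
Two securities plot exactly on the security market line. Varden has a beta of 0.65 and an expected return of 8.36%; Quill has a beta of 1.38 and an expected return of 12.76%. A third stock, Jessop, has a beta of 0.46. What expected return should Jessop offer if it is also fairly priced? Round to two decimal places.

MRP (SML slope) = (12.76% − 8.36%) / (1.38 − 0.65) = 4.40% / 0.73 = 6.0274%
R_f (intercept) = 8.36% − 0.65 × 6.0274% = 4.4422%
E(R_Jessop) = R_f + β × MRP = 4.4422% + 0.46 × 6.0274% = 7.21%

7.21%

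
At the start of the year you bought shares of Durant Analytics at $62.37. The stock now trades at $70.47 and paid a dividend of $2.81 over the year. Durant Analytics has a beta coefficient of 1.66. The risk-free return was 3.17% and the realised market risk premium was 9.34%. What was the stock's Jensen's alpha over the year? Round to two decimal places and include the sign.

Realised HPR = (P1 + D1 − P0) / P0 = (70.47 + 2.81 − 62.37) / 62.37 = 10.91 / 62.37 = 17.4924%
CAPM required = R_f + β·MRP = 3.17% + 1.66 × 9.34% = 18.6744%
α = realised − required = 17.4924% − 18.6744% = -1.18%

-1.18%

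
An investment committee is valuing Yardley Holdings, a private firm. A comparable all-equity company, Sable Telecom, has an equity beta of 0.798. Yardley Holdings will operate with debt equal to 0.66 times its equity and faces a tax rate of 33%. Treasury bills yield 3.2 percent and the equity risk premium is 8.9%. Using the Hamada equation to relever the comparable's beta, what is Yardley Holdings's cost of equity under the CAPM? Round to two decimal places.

β_L = β_U × [1 + (1 − t)(D/E)] = 0.798 × [1 + (1 − 0.33) × 0.66]
    = 0.798 × [1 + 0.67 × 0.66] = 0.798 × 1.4422 = 1.1509
E(R) = R_f + β_L × MRP = 3.2% + 1.1509 × 8.9% = 13.44%

13.44%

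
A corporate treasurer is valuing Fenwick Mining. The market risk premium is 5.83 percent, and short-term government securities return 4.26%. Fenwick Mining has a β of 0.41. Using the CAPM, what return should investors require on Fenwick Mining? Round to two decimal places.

6.65%

E(R) = R_f + β × MRP = 4.26% + 0.41 × 5.83% = 6.65%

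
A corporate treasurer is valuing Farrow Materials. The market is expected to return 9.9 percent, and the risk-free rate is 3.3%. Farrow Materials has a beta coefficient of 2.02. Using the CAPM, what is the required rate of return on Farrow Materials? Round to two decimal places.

16.63%

Market risk premium = E(R_m) − R_f = 9.9% − 3.3% = 6.60%
E(R) = R_f + β × MRP = 3.3% + 2.02 × 6.6% = 16.63%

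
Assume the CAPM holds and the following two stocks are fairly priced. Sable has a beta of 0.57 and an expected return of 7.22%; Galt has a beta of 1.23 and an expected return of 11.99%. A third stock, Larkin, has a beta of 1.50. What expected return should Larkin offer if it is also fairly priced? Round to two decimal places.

13.94%

MRP (SML slope) = (11.99% − 7.22%) / (1.23 − 0.57) = 4.77% / 0.66 = 7.2273%
R_f (intercept) = 7.22% − 0.57 × 7.2273% = 3.1004%
E(R_Larkin) = R_f + β × MRP = 3.1004% + 1.50 × 7.2273% = 13.94%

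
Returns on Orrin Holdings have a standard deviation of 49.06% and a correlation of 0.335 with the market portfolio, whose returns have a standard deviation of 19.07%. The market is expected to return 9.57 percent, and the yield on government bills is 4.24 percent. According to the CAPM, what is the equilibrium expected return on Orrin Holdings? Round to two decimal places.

β = ρ × σ_i / σ_m = 0.335 × 49.06% / 19.07% = 0.8618
MRP = 9.57% − 4.24% = 5.33%
E(R) = 4.24% + 0.8618 × 5.33% = 8.83%

8.83%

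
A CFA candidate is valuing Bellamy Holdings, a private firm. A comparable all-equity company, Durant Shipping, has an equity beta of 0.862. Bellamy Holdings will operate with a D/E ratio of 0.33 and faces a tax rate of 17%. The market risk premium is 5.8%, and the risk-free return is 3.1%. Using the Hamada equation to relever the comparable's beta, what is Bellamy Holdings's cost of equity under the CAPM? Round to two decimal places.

β_L = β_U × [1 + (1 − t)(D/E)] = 0.862 × [1 + (1 − 0.17) × 0.33]
    = 0.862 × [1 + 0.83 × 0.33] = 0.862 × 1.2739 = 1.0981
E(R) = R_f + β_L × MRP = 3.1% + 1.0981 × 5.8% = 9.47%

9.47%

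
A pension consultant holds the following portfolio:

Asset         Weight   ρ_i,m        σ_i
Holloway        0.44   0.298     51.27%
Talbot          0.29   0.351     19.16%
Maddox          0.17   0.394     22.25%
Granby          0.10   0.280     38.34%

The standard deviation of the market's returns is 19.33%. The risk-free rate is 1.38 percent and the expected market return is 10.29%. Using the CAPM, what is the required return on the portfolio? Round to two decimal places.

β_Holloway = 0.298 × 51.27% / 19.33% = 0.7904
β_Talbot = 0.351 × 19.16% / 19.33% = 0.3479
β_Maddox = 0.394 × 22.25% / 19.33% = 0.4535
β_Granby = 0.280 × 38.34% / 19.33% = 0.5554
β_P = Σ w_i β_i = 0.44×0.7904 + 0.29×0.3479 + 0.17×0.4535 + 0.10×0.5554 = 0.5813
MRP = 10.29% − 1.38% = 8.91%
E(R_P) = R_f + β_P × MRP = 1.38% + 0.5813 × 8.91% = 6.56%

6.56%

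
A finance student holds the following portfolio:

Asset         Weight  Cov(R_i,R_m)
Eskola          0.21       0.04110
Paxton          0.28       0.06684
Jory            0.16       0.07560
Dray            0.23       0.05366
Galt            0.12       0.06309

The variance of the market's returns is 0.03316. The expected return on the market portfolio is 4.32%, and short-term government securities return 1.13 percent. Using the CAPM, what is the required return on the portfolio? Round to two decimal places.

6.84%

β_Eskola = 0.04110 / 0.03316 = 1.2394
β_Paxton = 0.06684 / 0.03316 = 2.0157
β_Jory = 0.07560 / 0.03316 = 2.2799
β_Dray = 0.05366 / 0.03316 = 1.6182
β_Galt = 0.06309 / 0.03316 = 1.9026
β_P = Σ w_i β_i = 0.21×1.2394 + 0.28×2.0157 + 0.16×2.2799 + 0.23×1.6182 + 0.12×1.9026 = 1.7900
MRP = 4.32% − 1.13% = 3.19%
E(R_P) = R_f + β_P × MRP = 1.13% + 1.7900 × 3.19% = 6.84%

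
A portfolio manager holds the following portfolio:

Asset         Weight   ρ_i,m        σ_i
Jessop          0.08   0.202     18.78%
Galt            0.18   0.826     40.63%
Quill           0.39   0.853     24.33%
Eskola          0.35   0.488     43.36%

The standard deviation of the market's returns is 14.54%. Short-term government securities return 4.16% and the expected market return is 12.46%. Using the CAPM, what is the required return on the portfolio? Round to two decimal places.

β_Jessop = 0.202 × 18.78% / 14.54% = 0.2609
β_Galt = 0.826 × 40.63% / 14.54% = 2.3081
β_Quill = 0.853 × 24.33% / 14.54% = 1.4273
β_Eskola = 0.488 × 43.36% / 14.54% = 1.4553
β_P = Σ w_i β_i = 0.08×0.2609 + 0.18×2.3081 + 0.39×1.4273 + 0.35×1.4553 = 1.5023
MRP = 12.46% − 4.16% = 8.30%
E(R_P) = R_f + β_P × MRP = 4.16% + 1.5023 × 8.30% = 16.63%

16.63%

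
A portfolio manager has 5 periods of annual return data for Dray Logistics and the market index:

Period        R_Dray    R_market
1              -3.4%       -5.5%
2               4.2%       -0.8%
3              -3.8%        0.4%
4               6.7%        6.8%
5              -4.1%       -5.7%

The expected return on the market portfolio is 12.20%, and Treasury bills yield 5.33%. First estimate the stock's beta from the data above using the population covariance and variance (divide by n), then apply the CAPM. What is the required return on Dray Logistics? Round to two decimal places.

10.71%

Mean R_i = (-3.4 + 4.2 − 3.8 + 6.7 − 4.1) / 5 = -0.0800%
Mean R_m = (-5.5 − 0.8 + 0.4 + 6.8 − 5.7) / 5 = -0.9600%
Σ(R_i − R̄_i)(R_m − R̄_m) = 82.3660  ⇒  Cov = 82.3660 / 5 = 16.4732
Σ(R_m − R̄_m)² = 105.1720  ⇒  Var(R_m) = 105.1720 / 5 = 21.0344
β = Cov / Var(R_m) = 16.4732 / 21.0344 = 0.7832
MRP = 12.20% − 5.33% = 6.87%
E(R) = R_f + β × MRP = 5.33% + 0.7832 × 6.87% = 10.71%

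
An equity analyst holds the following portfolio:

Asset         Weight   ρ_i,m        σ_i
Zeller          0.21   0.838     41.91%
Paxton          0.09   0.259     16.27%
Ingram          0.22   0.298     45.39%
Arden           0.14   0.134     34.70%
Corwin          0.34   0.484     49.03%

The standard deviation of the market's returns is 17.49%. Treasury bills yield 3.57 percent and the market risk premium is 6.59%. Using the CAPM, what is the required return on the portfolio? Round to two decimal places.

β_Zeller = 0.838 × 41.91% / 17.49% = 2.0080
β_Paxton = 0.259 × 16.27% / 17.49% = 0.2409
β_Ingram = 0.298 × 45.39% / 17.49% = 0.7734
β_Arden = 0.134 × 34.70% / 17.49% = 0.2659
β_Corwin = 0.484 × 49.03% / 17.49% = 1.3568
β_P = Σ w_i β_i = 0.21×2.0080 + 0.09×0.2409 + 0.22×0.7734 + 0.14×0.2659 + 0.34×1.3568 = 1.1120
E(R_P) = R_f + β_P × MRP = 3.57% + 1.1120 × 6.59% = 10.90%

10.90%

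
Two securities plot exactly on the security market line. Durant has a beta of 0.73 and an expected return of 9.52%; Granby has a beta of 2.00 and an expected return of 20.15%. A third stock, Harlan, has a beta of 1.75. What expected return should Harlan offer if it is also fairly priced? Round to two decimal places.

MRP (SML slope) = (20.15% − 9.52%) / (2.00 − 0.73) = 10.63% / 1.27 = 8.3701%
R_f (intercept) = 9.52% − 0.73 × 8.3701% = 3.4098%
E(R_Harlan) = R_f + β × MRP = 3.4098% + 1.75 × 8.3701% = 18.06%

18.06%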